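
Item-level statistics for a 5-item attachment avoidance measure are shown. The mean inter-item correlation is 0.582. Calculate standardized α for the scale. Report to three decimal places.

Standardized α = k·r̄ / (1 + (k−1)·r̄) = 5 × 0.582 / (1 + 4 × 0.582)
  = 2.9100 / 3.3280 = 0.874

standardized α = 0.874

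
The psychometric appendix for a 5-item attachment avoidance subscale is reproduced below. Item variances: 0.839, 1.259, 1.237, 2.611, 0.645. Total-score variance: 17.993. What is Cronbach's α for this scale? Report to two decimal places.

α = 0.79

ΣVar(i) = 0.839 + 1.259 + 1.237 + 2.611 + 0.645 = 6.591
α = (k/(k−1))·(1 − ΣVar(i)/Var(T)) = (5/4)·(1 − 6.591/17.993) = 0.79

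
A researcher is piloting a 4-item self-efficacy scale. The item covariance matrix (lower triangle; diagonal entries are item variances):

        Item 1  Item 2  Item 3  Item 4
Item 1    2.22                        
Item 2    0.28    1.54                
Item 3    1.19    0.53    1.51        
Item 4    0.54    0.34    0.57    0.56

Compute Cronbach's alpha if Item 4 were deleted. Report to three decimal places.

α = 0.647

Remaining items: Item 1, Item 2, Item 3 (k = 3).
sum of item variances = 2.22 + 1.54 + 1.51 = 5.27
σ²_total = 5.27 + 2 × 2.00 = 9.27
α (item deleted) = (3/2)·(1 − 5.27/9.27) = 0.647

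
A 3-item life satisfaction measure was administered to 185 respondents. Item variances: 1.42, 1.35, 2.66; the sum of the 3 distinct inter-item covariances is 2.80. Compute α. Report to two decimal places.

sum of item variances = 1.42 + 1.35 + 2.66 = 5.43
Sum of distinct covariances = 2.80
σ²_total = sum of item variances + 2·Σcov = 5.43 + 2 × 2.80 = 11.03
α = (3/2)·(1 − 5.43/11.03) = 0.76

α = 0.76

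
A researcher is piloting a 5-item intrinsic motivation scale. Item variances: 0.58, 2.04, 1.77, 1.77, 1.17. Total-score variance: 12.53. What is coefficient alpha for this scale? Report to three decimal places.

ΣVar(i) = 0.58 + 2.04 + 1.77 + 1.77 + 1.17 = 7.33
α = (k/(k−1))·(1 − ΣVar(i)/σ²_T) = (5/4)·(1 − 7.33/12.53) = 0.519

α = 0.519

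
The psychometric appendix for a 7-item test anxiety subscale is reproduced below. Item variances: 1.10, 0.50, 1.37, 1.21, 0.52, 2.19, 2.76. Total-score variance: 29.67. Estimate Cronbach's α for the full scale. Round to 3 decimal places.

ΣVar(i) = 1.10 + 0.50 + 1.37 + 1.21 + 0.52 + 2.19 + 2.76 = 9.65
α = (k/(k−1))·(1 − ΣVar(i)/σ²_total) = (7/6)·(1 − 9.65/29.67) = 0.787

Cronbach's α = 0.787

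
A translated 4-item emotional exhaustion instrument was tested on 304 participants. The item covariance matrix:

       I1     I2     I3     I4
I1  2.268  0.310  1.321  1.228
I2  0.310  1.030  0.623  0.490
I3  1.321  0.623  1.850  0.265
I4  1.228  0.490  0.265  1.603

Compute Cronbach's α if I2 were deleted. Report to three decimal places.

Remaining items: I1, I3, I4 (k = 3).
ΣVar(i) = 2.268 + 1.850 + 1.603 = 5.721
total variance = 5.721 + 2 × 2.814 = 11.349
α (item deleted) = (3/2)·(1 − 5.721/11.349) = 0.744

Cronbach's α = 0.744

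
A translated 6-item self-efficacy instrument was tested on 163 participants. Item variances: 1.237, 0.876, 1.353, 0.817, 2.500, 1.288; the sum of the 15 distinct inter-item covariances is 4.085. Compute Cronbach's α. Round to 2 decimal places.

Σσᵢ² = 1.237 + 0.876 + 1.353 + 0.817 + 2.500 + 1.288 = 8.071
Sum of distinct covariances = 4.085
total variance = Σσᵢ² + 2·Σcov = 8.071 + 2 × 4.085 = 16.241
α = (6/5)·(1 − 8.071/16.241) = 0.60

α = 0.60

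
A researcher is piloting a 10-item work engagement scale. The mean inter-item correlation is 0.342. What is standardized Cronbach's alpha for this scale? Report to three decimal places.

Standardized α = k·r̄ / (1 + (k−1)·r̄) = 10 × 0.342 / (1 + 9 × 0.342)
  = 3.4200 / 4.0780 = 0.839

α = 0.839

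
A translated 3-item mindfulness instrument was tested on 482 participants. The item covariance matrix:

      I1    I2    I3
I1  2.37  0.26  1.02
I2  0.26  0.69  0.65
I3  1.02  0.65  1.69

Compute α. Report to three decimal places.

α = 0.672

sum of item variances = 2.37 + 0.69 + 1.69 = 4.75
Σ_{i<j} σ_ij = 1.93
total variance = 4.75 + 2 × 1.93 = 8.61
α = (k/(k−1))·(1 − sum of item variances/total variance) = (3/2)·(1 − 4.75/8.61) = 0.672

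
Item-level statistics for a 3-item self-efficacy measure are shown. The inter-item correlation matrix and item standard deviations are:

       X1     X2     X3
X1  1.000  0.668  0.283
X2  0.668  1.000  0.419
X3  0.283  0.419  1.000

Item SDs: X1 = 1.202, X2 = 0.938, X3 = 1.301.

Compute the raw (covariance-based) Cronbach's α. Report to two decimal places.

Σσ²ᵢ = 1.202² + 0.938² + 1.301² = 4.0172
Covariances σ_ij = r_ij · s_i · s_j:
  σ(X1,X2) = 0.668 × 1.202 × 0.938 = 0.7532
  σ(X1,X3) = 0.283 × 1.202 × 1.301 = 0.4426
  σ(X2,X3) = 0.419 × 0.938 × 1.301 = 0.5113
σ²_T = Σσ²ᵢ + 2·Σσ_ij = 4.0172 + 2 × 1.7071 = 7.4314
α = (3/2)·(1 − 4.0172/7.4314) = 0.69

Cronbach's α = 0.69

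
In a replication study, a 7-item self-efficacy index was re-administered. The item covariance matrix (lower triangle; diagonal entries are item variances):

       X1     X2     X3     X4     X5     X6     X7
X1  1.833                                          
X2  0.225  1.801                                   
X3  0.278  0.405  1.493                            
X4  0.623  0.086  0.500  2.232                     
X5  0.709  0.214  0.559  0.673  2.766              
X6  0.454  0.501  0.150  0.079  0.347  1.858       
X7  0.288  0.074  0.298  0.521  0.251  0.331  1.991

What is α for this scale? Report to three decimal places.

α = 0.607

Σσ²ᵢ = 1.833 + 1.801 + 1.493 + 2.232 + 2.766 + 1.858 + 1.991 = 13.974
Sum of off-diagonal covariances = 7.566
σ²_T = 13.974 + 2 × 7.566 = 29.106
α = (k/(k−1))·(1 − Σσ²ᵢ/σ²_T) = (7/6)·(1 − 13.974/29.106) = 0.607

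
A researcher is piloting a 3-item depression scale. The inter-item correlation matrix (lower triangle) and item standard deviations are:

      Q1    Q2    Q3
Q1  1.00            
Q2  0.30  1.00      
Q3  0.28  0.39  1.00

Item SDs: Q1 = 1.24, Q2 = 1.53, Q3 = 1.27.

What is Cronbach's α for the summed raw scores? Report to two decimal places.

Cronbach's α = 0.59

Σσ²ᵢ = 1.24² + 1.53² + 1.27² = 5.4914
Covariances σ_ij = r_ij · s_i · s_j:
  σ(Q1,Q2) = 0.30 × 1.24 × 1.53 = 0.5692
  σ(Q1,Q3) = 0.28 × 1.24 × 1.27 = 0.4409
  σ(Q2,Q3) = 0.39 × 1.53 × 1.27 = 0.7578
σ²_T = Σσ²ᵢ + 2·Σσ_ij = 5.4914 + 2 × 1.7679 = 9.0272
α = (3/2)·(1 − 5.4914/9.0272) = 0.59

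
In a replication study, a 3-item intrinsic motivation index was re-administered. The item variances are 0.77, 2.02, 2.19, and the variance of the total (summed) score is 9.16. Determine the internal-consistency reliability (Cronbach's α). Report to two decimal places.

sum of item variances = 0.77 + 2.02 + 2.19 = 4.98
α = (k/(k−1))·(1 − sum of item variances/Var(T)) = (3/2)·(1 − 4.98/9.16) = 0.68

α = 0.68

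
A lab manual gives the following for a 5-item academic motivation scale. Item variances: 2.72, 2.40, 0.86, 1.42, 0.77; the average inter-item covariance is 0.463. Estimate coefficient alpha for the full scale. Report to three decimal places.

sum of item variances = 2.72 + 2.40 + 0.86 + 1.42 + 0.77 = 8.17
Sum of the 10 distinct covariances = 10 × 0.463 = 4.630
total variance = sum of item variances + 2·Σcov = 8.17 + 2 × 4.630 = 17.430
α = (5/4)·(1 − 8.17/17.430) = 0.664

coefficient alpha = 0.664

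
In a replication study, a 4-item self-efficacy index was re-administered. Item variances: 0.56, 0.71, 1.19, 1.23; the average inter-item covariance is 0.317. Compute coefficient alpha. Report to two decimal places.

sum of item variances = 0.56 + 0.71 + 1.19 + 1.23 = 3.69
Sum of the 6 distinct covariances = 6 × 0.317 = 1.902
σ²_T = sum of item variances + 2·Σcov = 3.69 + 2 × 1.902 = 7.494
α = (4/3)·(1 − 3.69/7.494) = 0.68

α = 0.68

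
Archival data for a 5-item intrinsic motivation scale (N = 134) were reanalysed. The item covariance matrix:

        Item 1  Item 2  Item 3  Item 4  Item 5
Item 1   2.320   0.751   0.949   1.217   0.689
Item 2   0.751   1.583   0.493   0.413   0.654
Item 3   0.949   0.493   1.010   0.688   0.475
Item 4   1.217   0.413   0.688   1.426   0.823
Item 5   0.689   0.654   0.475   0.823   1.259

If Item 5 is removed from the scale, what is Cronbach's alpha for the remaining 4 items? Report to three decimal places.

Remaining items: Item 1, Item 2, Item 3, Item 4 (k = 4).
ΣVar(i) = 2.320 + 1.583 + 1.010 + 1.426 = 6.339
σ²_total = 6.339 + 2 × 4.511 = 15.361
α (item deleted) = (4/3)·(1 − 6.339/15.361) = 0.783

Cronbach's alpha = 0.783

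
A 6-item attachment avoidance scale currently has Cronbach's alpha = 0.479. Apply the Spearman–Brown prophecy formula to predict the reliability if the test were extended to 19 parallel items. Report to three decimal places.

Length factor m = 19/6 = 3.1667
α' = m·α / (1 + (m−1)·α)
   = 19/6 × 0.479 / (1 + (19/6 − 1) × 0.479)
   = 1.5168 / 2.0378 = 0.744

predicted reliability = 0.744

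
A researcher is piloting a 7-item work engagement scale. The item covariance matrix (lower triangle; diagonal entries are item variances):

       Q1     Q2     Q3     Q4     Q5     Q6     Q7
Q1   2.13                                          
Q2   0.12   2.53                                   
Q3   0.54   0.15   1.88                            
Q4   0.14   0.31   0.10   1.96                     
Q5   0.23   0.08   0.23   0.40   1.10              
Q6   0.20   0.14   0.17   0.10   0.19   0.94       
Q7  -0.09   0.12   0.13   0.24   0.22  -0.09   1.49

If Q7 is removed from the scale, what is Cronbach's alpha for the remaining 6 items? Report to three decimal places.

Remaining items: Q1, Q2, Q3, Q4, Q5, Q6 (k = 6).
Σσᵢ² = 2.13 + 2.53 + 1.88 + 1.96 + 1.10 + 0.94 = 10.54
σ²_total = 10.54 + 2 × 3.10 = 16.74
α (item deleted) = (6/5)·(1 − 10.54/16.74) = 0.444

Cronbach's alpha = 0.444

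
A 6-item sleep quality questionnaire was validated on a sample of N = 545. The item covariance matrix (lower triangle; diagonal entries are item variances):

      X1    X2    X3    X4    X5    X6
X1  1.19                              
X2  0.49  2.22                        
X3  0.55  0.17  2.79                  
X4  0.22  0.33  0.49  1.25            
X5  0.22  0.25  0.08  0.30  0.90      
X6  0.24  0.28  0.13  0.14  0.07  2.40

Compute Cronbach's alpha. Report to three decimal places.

sum of item variances = 1.19 + 2.22 + 2.79 + 1.25 + 0.90 + 2.40 = 10.75
Sum of the distinct covariances = 3.96
σ²_total = 10.75 + 2 × 3.96 = 18.67
α = (k/(k−1))·(1 − sum of item variances/σ²_total) = (6/5)·(1 − 10.75/18.67) = 0.509

α = 0.509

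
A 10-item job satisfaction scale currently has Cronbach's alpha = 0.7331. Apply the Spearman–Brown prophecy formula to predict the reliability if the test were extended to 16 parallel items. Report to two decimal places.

Length factor m = 16/10 = 1.6000
α' = m·α / (1 + (m−1)·α)
   = 16/10 × 0.7331 / (1 + (16/10 − 1) × 0.7331)
   = 1.1730 / 1.4399 = 0.81

predicted reliability = 0.81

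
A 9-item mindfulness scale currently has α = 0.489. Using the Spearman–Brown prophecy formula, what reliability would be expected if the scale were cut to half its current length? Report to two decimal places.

Length factor m = 1/2
α' = m·α / (1 − (1−m)·α)
   = 1/2 × 0.489 / (1 − (1 − 1/2) × 0.489)
   = 0.2445 / 0.7555 = 0.32

predicted reliability = 0.32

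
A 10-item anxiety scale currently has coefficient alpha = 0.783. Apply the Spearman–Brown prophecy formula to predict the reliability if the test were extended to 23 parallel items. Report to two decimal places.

Length factor m = 23/10 = 2.3000
α' = m·α / (1 + (m−1)·α)
   = 23/10 × 0.783 / (1 + (23/10 − 1) × 0.783)
   = 1.8009 / 2.0179 = 0.89

predicted reliability = 0.89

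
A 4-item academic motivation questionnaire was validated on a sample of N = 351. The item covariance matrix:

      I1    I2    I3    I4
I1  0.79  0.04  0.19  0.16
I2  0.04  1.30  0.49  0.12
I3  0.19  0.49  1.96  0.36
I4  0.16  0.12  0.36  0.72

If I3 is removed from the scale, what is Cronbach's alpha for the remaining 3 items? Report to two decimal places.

Remaining items: I1, I2, I4 (k = 3).
Σσ²ᵢ = 0.79 + 1.30 + 0.72 = 2.81
σ²_T = 2.81 + 2 × 0.32 = 3.45
α (item deleted) = (3/2)·(1 − 2.81/3.45) = 0.28

Cronbach's alpha = 0.28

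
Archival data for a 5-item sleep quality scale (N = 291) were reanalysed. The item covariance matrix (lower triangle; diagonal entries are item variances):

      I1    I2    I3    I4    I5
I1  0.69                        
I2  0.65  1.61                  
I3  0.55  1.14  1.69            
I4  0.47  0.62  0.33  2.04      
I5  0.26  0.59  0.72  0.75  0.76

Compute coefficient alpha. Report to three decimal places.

coefficient alpha = 0.802

sum of item variances = 0.69 + 1.61 + 1.69 + 2.04 + 0.76 = 6.79
Sum of the distinct covariances = 6.08
σ²_T = 6.79 + 2 × 6.08 = 18.95
α = (k/(k−1))·(1 − sum of item variances/σ²_T) = (5/4)·(1 − 6.79/18.95) = 0.802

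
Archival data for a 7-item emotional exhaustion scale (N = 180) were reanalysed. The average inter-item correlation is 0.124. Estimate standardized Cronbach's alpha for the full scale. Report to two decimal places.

Standardized α = k·r̄ / (1 + (k−1)·r̄) = 7 × 0.124 / (1 + 6 × 0.124)
  = 0.8680 / 1.7440 = 0.50

α = 0.50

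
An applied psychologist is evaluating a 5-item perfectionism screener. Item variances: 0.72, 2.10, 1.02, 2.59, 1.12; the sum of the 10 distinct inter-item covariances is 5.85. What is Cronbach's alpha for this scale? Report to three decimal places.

Σσ²ᵢ = 0.72 + 2.10 + 1.02 + 2.59 + 1.12 = 7.55
Sum of distinct covariances = 5.85
σ²_total = Σσ²ᵢ + 2·Σcov = 7.55 + 2 × 5.85 = 19.25
α = (5/4)·(1 − 7.55/19.25) = 0.760

Cronbach's alpha = 0.760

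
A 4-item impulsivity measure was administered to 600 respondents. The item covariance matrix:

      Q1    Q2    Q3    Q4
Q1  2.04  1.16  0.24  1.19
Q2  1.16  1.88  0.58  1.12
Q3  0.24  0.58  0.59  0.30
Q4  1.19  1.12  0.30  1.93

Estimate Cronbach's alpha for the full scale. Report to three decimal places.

ΣVar(i) = 2.04 + 1.88 + 0.59 + 1.93 = 6.44
Sum of the distinct covariances = 4.59
Var(T) = 6.44 + 2 × 4.59 = 15.62
α = (k/(k−1))·(1 − ΣVar(i)/Var(T)) = (4/3)·(1 − 6.44/15.62) = 0.784

Cronbach's alpha = 0.784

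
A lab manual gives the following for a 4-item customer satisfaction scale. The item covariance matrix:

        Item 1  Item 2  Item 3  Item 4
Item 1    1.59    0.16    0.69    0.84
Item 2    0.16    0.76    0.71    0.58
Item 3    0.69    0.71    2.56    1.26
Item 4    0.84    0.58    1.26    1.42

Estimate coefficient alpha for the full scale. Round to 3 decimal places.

coefficient alpha = 0.763

Σσᵢ² = 1.59 + 0.76 + 2.56 + 1.42 = 6.33
Sum of the distinct covariances = 4.24
total variance = 6.33 + 2 × 4.24 = 14.81
α = (k/(k−1))·(1 − Σσᵢ²/total variance) = (4/3)·(1 − 6.33/14.81) = 0.763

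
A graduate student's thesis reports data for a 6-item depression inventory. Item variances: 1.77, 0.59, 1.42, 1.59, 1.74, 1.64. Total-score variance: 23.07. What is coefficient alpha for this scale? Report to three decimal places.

Σσ²ᵢ = 1.77 + 0.59 + 1.42 + 1.59 + 1.74 + 1.64 = 8.75
α = (k/(k−1))·(1 − Σσ²ᵢ/Var(T)) = (6/5)·(1 − 8.75/23.07) = 0.745

coefficient alpha = 0.745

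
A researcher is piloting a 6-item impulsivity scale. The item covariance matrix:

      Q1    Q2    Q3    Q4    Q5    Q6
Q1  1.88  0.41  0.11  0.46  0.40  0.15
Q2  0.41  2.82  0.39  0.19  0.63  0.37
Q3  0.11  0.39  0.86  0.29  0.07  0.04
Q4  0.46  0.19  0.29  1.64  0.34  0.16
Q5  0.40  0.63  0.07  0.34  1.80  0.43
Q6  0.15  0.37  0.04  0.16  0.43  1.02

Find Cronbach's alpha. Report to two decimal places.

Σσᵢ² = 1.88 + 2.82 + 0.86 + 1.64 + 1.80 + 1.02 = 10.02
Sum of off-diagonal covariances = 4.44
total variance = 10.02 + 2 × 4.44 = 18.90
α = (k/(k−1))·(1 − Σσᵢ²/total variance) = (6/5)·(1 − 10.02/18.90) = 0.56

Cronbach's alpha = 0.56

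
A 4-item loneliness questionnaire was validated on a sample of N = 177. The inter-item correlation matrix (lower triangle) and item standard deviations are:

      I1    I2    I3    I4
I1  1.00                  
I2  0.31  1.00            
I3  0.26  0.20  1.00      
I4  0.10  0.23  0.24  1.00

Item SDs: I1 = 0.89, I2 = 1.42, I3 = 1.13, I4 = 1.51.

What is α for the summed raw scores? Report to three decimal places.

Σσ²ᵢ = 0.89² + 1.42² + 1.13² + 1.51² = 6.3655
Covariances σ_ij = r_ij · s_i · s_j:
  σ(I1,I2) = 0.31 × 0.89 × 1.42 = 0.3918
  σ(I1,I3) = 0.26 × 0.89 × 1.13 = 0.2615
  σ(I1,I4) = 0.10 × 0.89 × 1.51 = 0.1344
  σ(I2,I3) = 0.20 × 1.42 × 1.13 = 0.3209
  σ(I2,I4) = 0.23 × 1.42 × 1.51 = 0.4932
  σ(I3,I4) = 0.24 × 1.13 × 1.51 = 0.4095
σ²_T = Σσ²ᵢ + 2·Σσ_ij = 6.3655 + 2 × 2.0113 = 10.3881
α = (4/3)·(1 − 6.3655/10.3881) = 0.516

α = 0.516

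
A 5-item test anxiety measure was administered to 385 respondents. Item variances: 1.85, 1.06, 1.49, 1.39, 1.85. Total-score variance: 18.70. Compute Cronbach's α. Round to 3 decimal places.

ΣVar(i) = 1.85 + 1.06 + 1.49 + 1.39 + 1.85 = 7.64
α = (k/(k−1))·(1 − ΣVar(i)/Var(T)) = (5/4)·(1 − 7.64/18.70) = 0.739

Cronbach's α = 0.739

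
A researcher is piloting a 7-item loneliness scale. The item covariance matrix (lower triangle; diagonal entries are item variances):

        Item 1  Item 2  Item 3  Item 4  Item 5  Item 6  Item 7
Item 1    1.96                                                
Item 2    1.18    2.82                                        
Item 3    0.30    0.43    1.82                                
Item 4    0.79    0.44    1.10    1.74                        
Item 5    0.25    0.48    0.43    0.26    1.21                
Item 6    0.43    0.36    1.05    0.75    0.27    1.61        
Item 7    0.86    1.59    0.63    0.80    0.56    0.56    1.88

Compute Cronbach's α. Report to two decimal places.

Σσᵢ² = 1.96 + 2.82 + 1.82 + 1.74 + 1.21 + 1.61 + 1.88 = 13.04
Sum of the distinct covariances = 13.52
σ²_total = 13.04 + 2 × 13.52 = 40.08
α = (k/(k−1))·(1 − Σσᵢ²/σ²_total) = (7/6)·(1 − 13.04/40.08) = 0.79

α = 0.79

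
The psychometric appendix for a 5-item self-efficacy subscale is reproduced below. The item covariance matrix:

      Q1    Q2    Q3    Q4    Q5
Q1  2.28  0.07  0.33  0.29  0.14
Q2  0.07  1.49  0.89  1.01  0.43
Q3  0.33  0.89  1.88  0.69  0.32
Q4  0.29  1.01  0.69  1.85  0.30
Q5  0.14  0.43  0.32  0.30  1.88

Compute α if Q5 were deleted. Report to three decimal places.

Remaining items: Q1, Q2, Q3, Q4 (k = 4).
ΣVar(i) = 2.28 + 1.49 + 1.88 + 1.85 = 7.50
σ²_T = 7.50 + 2 × 3.28 = 14.06
α (item deleted) = (4/3)·(1 − 7.50/14.06) = 0.622

α = 0.622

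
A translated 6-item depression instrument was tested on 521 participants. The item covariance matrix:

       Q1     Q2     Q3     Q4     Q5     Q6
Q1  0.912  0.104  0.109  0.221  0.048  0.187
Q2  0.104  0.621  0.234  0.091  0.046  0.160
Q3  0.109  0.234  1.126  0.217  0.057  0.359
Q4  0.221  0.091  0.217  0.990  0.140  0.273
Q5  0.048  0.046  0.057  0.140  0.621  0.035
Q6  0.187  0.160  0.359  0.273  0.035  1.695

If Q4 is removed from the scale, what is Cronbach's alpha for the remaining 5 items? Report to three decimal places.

Remaining items: Q1, Q2, Q3, Q5, Q6 (k = 5).
sum of item variances = 0.912 + 0.621 + 1.126 + 0.621 + 1.695 = 4.975
σ²_T = 4.975 + 2 × 1.339 = 7.653
α (item deleted) = (5/4)·(1 − 4.975/7.653) = 0.437

Cronbach's alpha = 0.437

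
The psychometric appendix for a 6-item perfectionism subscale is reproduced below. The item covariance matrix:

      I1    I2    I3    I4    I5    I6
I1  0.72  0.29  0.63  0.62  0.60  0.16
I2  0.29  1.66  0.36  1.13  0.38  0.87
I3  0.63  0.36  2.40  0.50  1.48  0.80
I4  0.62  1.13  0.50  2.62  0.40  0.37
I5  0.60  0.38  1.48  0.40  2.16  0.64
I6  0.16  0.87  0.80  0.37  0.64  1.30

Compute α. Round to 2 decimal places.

α = 0.76

Σσ²ᵢ = 0.72 + 1.66 + 2.40 + 2.62 + 2.16 + 1.30 = 10.86
Sum of the distinct covariances = 9.23
Var(T) = 10.86 + 2 × 9.23 = 29.32
α = (k/(k−1))·(1 − Σσ²ᵢ/Var(T)) = (6/5)·(1 − 10.86/29.32) = 0.76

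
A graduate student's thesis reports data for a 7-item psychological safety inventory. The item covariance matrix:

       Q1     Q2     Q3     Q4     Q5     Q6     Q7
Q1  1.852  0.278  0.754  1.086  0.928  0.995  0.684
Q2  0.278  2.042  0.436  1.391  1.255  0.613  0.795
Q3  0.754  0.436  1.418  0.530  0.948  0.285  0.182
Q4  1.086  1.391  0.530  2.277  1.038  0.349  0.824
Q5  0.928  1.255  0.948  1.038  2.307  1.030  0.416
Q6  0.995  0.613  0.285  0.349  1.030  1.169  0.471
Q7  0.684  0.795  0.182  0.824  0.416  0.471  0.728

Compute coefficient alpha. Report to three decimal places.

α = 0.842

Σσᵢ² = 1.852 + 2.042 + 1.418 + 2.277 + 2.307 + 1.169 + 0.728 = 11.793
Sum of off-diagonal covariances = 15.288
σ²_total = 11.793 + 2 × 15.288 = 42.369
α = (k/(k−1))·(1 − Σσᵢ²/σ²_total) = (7/6)·(1 − 11.793/42.369) = 0.842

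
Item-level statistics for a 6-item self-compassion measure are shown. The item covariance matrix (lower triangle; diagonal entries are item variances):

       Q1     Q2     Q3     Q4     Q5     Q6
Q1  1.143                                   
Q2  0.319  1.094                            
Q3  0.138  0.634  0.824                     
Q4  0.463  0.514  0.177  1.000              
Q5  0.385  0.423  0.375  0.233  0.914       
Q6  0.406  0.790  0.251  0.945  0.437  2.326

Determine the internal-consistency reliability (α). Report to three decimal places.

α = 0.768

Σσ²ᵢ = 1.143 + 1.094 + 0.824 + 1.000 + 0.914 + 2.326 = 7.301
Σ_{i<j} σ_ij = 6.490
σ²_T = 7.301 + 2 × 6.490 = 20.281
α = (k/(k−1))·(1 − Σσ²ᵢ/σ²_T) = (6/5)·(1 − 7.301/20.281) = 0.768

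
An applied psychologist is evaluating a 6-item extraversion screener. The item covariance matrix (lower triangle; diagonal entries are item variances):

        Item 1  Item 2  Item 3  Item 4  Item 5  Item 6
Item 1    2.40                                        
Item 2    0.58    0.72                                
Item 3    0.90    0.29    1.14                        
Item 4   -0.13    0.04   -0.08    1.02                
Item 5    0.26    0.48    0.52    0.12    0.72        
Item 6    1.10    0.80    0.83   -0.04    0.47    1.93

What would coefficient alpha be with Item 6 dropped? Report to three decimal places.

α = 0.623

Remaining items: Item 1, Item 2, Item 3, Item 4, Item 5 (k = 5).
Σσᵢ² = 2.40 + 0.72 + 1.14 + 1.02 + 0.72 = 6.00
σ²_T = 6.00 + 2 × 2.98 = 11.96
α (item deleted) = (5/4)·(1 − 6.00/11.96) = 0.623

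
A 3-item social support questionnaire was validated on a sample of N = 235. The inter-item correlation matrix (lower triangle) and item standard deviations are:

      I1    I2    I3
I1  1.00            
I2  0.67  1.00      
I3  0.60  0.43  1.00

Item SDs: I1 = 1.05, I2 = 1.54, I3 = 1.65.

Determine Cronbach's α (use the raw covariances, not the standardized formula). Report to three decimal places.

Σσ²ᵢ = 1.05² + 1.54² + 1.65² = 6.1966
Covariances σ_ij = r_ij · s_i · s_j:
  σ(I1,I2) = 0.67 × 1.05 × 1.54 = 1.0834
  σ(I1,I3) = 0.60 × 1.05 × 1.65 = 1.0395
  σ(I2,I3) = 0.43 × 1.54 × 1.65 = 1.0926
σ²_T = Σσ²ᵢ + 2·Σσ_ij = 6.1966 + 2 × 3.2155 = 12.6276
α = (3/2)·(1 − 6.1966/12.6276) = 0.764

Cronbach's α = 0.764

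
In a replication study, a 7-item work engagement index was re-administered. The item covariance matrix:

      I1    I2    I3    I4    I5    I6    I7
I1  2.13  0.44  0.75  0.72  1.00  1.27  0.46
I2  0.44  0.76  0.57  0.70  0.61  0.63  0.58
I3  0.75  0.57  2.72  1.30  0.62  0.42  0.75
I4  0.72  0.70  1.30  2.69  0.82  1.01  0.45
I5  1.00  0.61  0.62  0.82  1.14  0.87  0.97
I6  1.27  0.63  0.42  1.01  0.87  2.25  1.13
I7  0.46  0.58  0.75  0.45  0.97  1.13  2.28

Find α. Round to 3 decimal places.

α = 0.813

sum of item variances = 2.13 + 0.76 + 2.72 + 2.69 + 1.14 + 2.25 + 2.28 = 13.97
Sum of off-diagonal covariances = 16.07
σ²_T = 13.97 + 2 × 16.07 = 46.11
α = (k/(k−1))·(1 − sum of item variances/σ²_T) = (7/6)·(1 − 13.97/46.11) = 0.813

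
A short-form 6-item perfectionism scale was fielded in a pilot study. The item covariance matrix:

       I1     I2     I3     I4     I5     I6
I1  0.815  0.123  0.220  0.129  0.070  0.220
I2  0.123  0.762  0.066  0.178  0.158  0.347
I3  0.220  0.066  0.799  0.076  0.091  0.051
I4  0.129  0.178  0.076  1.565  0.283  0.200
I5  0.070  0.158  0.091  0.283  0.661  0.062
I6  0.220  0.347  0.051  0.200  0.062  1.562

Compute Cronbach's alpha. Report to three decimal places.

Σσᵢ² = 0.815 + 0.762 + 0.799 + 1.565 + 0.661 + 1.562 = 6.164
Σ_{i<j} σ_ij = 2.274
Var(T) = 6.164 + 2 × 2.274 = 10.712
α = (k/(k−1))·(1 − Σσᵢ²/Var(T)) = (6/5)·(1 − 6.164/10.712) = 0.509

Cronbach's alpha = 0.509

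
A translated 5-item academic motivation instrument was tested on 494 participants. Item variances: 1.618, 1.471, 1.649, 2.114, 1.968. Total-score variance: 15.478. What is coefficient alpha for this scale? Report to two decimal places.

coefficient alpha = 0.54

sum of item variances = 1.618 + 1.471 + 1.649 + 2.114 + 1.968 = 8.820
α = (k/(k−1))·(1 − sum of item variances/Var(T)) = (5/4)·(1 − 8.820/15.478) = 0.54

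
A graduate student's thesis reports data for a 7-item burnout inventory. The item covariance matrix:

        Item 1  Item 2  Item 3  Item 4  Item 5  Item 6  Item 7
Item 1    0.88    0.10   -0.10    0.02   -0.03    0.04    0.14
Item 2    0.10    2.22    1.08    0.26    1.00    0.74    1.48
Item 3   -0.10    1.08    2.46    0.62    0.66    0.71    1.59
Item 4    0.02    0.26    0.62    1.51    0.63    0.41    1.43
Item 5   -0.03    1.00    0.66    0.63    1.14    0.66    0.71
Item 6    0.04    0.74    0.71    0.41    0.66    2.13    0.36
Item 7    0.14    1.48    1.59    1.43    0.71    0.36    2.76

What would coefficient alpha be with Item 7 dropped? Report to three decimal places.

Remaining items: Item 1, Item 2, Item 3, Item 4, Item 5, Item 6 (k = 6).
ΣVar(i) = 0.88 + 2.22 + 2.46 + 1.51 + 1.14 + 2.13 = 10.34
total variance = 10.34 + 2 × 6.80 = 23.94
α (item deleted) = (6/5)·(1 − 10.34/23.94) = 0.682

α = 0.682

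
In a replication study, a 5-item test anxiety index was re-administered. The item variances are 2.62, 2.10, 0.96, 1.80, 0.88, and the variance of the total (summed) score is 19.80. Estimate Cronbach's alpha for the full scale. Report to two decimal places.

Σσ²ᵢ = 2.62 + 2.10 + 0.96 + 1.80 + 0.88 = 8.36
α = (k/(k−1))·(1 − Σσ²ᵢ/σ²_total) = (5/4)·(1 − 8.36/19.80) = 0.72

α = 0.72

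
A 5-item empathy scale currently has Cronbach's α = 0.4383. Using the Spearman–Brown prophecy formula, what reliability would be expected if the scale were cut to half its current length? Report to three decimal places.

predicted reliability = 0.281

Length factor m = 1/2
α' = m·α / (1 − (1−m)·α)
   = 1/2 × 0.4383 / (1 − (1 − 1/2) × 0.4383)
   = 0.2192 / 0.7809 = 0.281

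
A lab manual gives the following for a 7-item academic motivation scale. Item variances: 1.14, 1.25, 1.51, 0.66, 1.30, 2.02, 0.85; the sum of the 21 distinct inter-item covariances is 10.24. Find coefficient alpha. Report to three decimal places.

coefficient alpha = 0.818

Σσ²ᵢ = 1.14 + 1.25 + 1.51 + 0.66 + 1.30 + 2.02 + 0.85 = 8.73
Sum of distinct covariances = 10.24
total variance = Σσ²ᵢ + 2·Σcov = 8.73 + 2 × 10.24 = 29.21
α = (7/6)·(1 − 8.73/29.21) = 0.818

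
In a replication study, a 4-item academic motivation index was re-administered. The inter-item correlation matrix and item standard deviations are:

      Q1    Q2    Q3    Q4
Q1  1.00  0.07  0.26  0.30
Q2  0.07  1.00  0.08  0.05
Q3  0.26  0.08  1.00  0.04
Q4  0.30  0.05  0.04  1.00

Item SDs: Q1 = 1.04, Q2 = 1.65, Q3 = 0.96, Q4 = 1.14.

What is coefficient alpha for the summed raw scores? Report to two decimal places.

α = 0.33

Σσ²ᵢ = 1.04² + 1.65² + 0.96² + 1.14² = 6.0253
Covariances σ_ij = r_ij · s_i · s_j:
  σ(Q1,Q2) = 0.07 × 1.04 × 1.65 = 0.1201
  σ(Q1,Q3) = 0.26 × 1.04 × 0.96 = 0.2596
  σ(Q1,Q4) = 0.30 × 1.04 × 1.14 = 0.3557
  σ(Q2,Q3) = 0.08 × 1.65 × 0.96 = 0.1267
  σ(Q2,Q4) = 0.05 × 1.65 × 1.14 = 0.0940
  σ(Q3,Q4) = 0.04 × 0.96 × 1.14 = 0.0438
σ²_T = Σσ²ᵢ + 2·Σσ_ij = 6.0253 + 2 × 0.9999 = 8.0251
α = (4/3)·(1 − 6.0253/8.0251) = 0.33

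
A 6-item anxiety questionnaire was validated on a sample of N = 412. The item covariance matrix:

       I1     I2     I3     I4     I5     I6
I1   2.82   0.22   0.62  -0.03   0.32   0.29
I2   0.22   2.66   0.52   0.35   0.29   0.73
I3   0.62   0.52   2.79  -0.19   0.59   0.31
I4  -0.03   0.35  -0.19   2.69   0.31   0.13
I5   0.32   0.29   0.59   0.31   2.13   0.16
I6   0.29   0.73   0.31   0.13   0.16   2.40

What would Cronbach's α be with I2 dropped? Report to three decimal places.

Remaining items: I1, I3, I4, I5, I6 (k = 5).
sum of item variances = 2.82 + 2.79 + 2.69 + 2.13 + 2.40 = 12.83
total variance = 12.83 + 2 × 2.51 = 17.85
α (item deleted) = (5/4)·(1 − 12.83/17.85) = 0.352

Cronbach's α = 0.352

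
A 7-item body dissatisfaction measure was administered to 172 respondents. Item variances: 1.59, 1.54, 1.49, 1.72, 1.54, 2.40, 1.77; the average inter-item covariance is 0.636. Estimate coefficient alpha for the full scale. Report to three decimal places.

coefficient alpha = 0.804

ΣVar(i) = 1.59 + 1.54 + 1.49 + 1.72 + 1.54 + 2.40 + 1.77 = 12.05
Sum of the 21 distinct covariances = 21 × 0.636 = 13.356
Var(T) = ΣVar(i) + 2·Σcov = 12.05 + 2 × 13.356 = 38.762
α = (7/6)·(1 − 12.05/38.762) = 0.804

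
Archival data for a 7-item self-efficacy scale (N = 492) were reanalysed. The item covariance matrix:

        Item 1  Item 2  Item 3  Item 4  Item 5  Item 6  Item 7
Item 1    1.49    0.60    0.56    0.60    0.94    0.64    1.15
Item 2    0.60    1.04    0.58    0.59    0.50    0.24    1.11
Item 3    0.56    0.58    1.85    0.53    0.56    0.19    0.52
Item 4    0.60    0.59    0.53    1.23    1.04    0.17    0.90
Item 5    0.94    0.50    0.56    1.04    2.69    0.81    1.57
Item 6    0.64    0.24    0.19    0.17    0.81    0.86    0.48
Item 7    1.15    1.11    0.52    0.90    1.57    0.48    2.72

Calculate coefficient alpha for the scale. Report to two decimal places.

ΣVar(i) = 1.49 + 1.04 + 1.85 + 1.23 + 2.69 + 0.86 + 2.72 = 11.88
Sum of off-diagonal covariances = 14.28
total variance = 11.88 + 2 × 14.28 = 40.44
α = (k/(k−1))·(1 − ΣVar(i)/total variance) = (7/6)·(1 − 11.88/40.44) = 0.82

coefficient alpha = 0.82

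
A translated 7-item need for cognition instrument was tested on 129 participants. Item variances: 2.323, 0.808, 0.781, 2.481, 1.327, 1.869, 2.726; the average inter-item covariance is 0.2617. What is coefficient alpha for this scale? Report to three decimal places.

sum of item variances = 2.323 + 0.808 + 0.781 + 2.481 + 1.327 + 1.869 + 2.726 = 12.315
Sum of the 21 distinct covariances = 21 × 0.2617 = 5.4957
σ²_T = sum of item variances + 2·Σcov = 12.315 + 2 × 5.4957 = 23.3064
α = (7/6)·(1 − 12.315/23.3064) = 0.550

coefficient alpha = 0.550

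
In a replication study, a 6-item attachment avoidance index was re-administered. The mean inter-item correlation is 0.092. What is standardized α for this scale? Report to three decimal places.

standardized α = 0.378

Standardized α = k·r̄ / (1 + (k−1)·r̄) = 6 × 0.092 / (1 + 5 × 0.092)
  = 0.5520 / 1.4600 = 0.378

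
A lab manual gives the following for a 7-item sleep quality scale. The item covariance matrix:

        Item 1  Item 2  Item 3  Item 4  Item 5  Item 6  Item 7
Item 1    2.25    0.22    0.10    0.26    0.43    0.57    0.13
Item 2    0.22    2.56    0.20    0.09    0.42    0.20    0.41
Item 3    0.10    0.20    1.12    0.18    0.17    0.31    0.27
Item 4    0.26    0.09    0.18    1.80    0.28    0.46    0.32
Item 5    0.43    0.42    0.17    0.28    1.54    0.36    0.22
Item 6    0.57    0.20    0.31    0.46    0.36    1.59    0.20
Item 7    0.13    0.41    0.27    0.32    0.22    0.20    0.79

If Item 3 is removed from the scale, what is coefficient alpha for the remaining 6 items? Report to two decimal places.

coefficient alpha = 0.56

Remaining items: Item 1, Item 2, Item 4, Item 5, Item 6, Item 7 (k = 6).
ΣVar(i) = 2.25 + 2.56 + 1.80 + 1.54 + 1.59 + 0.79 = 10.53
σ²_T = 10.53 + 2 × 4.57 = 19.67
α (item deleted) = (6/5)·(1 − 10.53/19.67) = 0.56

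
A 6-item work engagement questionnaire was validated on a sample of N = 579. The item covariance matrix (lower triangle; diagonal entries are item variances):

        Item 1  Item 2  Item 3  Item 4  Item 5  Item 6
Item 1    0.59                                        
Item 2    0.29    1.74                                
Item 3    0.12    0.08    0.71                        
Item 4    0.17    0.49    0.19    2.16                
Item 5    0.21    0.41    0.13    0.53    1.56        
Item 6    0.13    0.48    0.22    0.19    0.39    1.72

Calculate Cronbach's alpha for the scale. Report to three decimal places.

sum of item variances = 0.59 + 1.74 + 0.71 + 2.16 + 1.56 + 1.72 = 8.48
Sum of off-diagonal covariances = 4.03
σ²_T = 8.48 + 2 × 4.03 = 16.54
α = (k/(k−1))·(1 − sum of item variances/σ²_T) = (6/5)·(1 − 8.48/16.54) = 0.585

α = 0.585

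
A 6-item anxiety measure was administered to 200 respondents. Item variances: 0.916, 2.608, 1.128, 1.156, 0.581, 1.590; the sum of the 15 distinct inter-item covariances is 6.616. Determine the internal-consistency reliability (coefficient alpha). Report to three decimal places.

Σσᵢ² = 0.916 + 2.608 + 1.128 + 1.156 + 0.581 + 1.590 = 7.979
Sum of distinct covariances = 6.616
Var(T) = Σσᵢ² + 2·Σcov = 7.979 + 2 × 6.616 = 21.211
α = (6/5)·(1 − 7.979/21.211) = 0.749

α = 0.749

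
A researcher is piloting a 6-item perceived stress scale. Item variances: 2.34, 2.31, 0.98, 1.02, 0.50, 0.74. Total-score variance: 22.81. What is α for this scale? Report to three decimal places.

α = 0.785

ΣVar(i) = 2.34 + 2.31 + 0.98 + 1.02 + 0.50 + 0.74 = 7.89
α = (k/(k−1))·(1 − ΣVar(i)/σ²_T) = (6/5)·(1 − 7.89/22.81) = 0.785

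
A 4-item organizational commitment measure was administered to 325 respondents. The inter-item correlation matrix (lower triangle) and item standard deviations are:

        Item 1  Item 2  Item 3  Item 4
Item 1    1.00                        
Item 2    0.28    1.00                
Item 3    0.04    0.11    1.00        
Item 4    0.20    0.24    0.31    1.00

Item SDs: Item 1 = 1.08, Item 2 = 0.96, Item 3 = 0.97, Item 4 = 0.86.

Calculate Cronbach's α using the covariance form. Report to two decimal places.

α = 0.48

Σσ²ᵢ = 1.08² + 0.96² + 0.97² + 0.86² = 3.7685
Covariances σ_ij = r_ij · s_i · s_j:
  σ(Item 1,Item 2) = 0.28 × 1.08 × 0.96 = 0.2903
  σ(Item 1,Item 3) = 0.04 × 1.08 × 0.97 = 0.0419
  σ(Item 1,Item 4) = 0.20 × 1.08 × 0.86 = 0.1858
  σ(Item 2,Item 3) = 0.11 × 0.96 × 0.97 = 0.1024
  σ(Item 2,Item 4) = 0.24 × 0.96 × 0.86 = 0.1981
  σ(Item 3,Item 4) = 0.31 × 0.97 × 0.86 = 0.2586
σ²_T = Σσ²ᵢ + 2·Σσ_ij = 3.7685 + 2 × 1.0771 = 5.9227
α = (4/3)·(1 − 3.7685/5.9227) = 0.48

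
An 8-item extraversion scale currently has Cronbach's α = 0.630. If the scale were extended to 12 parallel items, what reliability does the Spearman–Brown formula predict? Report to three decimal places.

predicted reliability = 0.719

Length factor m = 12/8 = 1.5000
α' = m·α / (1 + (m−1)·α)
   = 12/8 × 0.630 / (1 + (12/8 − 1) × 0.630)
   = 0.9450 / 1.3150 = 0.719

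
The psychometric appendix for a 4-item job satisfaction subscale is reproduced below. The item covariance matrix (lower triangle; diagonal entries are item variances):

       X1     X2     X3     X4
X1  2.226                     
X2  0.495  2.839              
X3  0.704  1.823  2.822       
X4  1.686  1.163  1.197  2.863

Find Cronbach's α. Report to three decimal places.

ΣVar(i) = 2.226 + 2.839 + 2.822 + 2.863 = 10.750
Sum of the distinct covariances = 7.068
total variance = 10.750 + 2 × 7.068 = 24.886
α = (k/(k−1))·(1 − ΣVar(i)/total variance) = (4/3)·(1 − 10.750/24.886) = 0.757

Cronbach's α = 0.757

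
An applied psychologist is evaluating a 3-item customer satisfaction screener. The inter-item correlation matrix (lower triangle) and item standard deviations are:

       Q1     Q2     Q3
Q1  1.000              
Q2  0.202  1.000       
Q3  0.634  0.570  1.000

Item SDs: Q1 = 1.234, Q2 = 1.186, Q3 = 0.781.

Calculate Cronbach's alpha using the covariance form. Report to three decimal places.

Cronbach's alpha = 0.672

Σσ²ᵢ = 1.234² + 1.186² + 0.781² = 3.5393
Covariances σ_ij = r_ij · s_i · s_j:
  σ(Q1,Q2) = 0.202 × 1.234 × 1.186 = 0.2956
  σ(Q1,Q3) = 0.634 × 1.234 × 0.781 = 0.6110
  σ(Q2,Q3) = 0.570 × 1.186 × 0.781 = 0.5280
σ²_T = Σσ²ᵢ + 2·Σσ_ij = 3.5393 + 2 × 1.4346 = 6.4085
α = (3/2)·(1 − 3.5393/6.4085) = 0.672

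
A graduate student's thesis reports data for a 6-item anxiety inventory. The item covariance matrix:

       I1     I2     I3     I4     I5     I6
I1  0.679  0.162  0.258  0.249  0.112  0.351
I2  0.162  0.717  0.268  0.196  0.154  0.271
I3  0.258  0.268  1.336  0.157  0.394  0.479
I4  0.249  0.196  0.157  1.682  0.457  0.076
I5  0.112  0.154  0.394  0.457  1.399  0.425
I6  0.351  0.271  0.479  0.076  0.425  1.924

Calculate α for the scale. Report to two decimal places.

α = 0.61

Σσ²ᵢ = 0.679 + 0.717 + 1.336 + 1.682 + 1.399 + 1.924 = 7.737
Σ_{i<j} σ_ij = 4.009
total variance = 7.737 + 2 × 4.009 = 15.755
α = (k/(k−1))·(1 − Σσ²ᵢ/total variance) = (6/5)·(1 − 7.737/15.755) = 0.61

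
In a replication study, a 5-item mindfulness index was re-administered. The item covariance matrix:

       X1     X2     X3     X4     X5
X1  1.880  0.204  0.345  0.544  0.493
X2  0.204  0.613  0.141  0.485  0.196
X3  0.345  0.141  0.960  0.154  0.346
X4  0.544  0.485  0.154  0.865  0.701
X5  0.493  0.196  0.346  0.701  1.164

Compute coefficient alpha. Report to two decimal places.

Σσ²ᵢ = 1.880 + 0.613 + 0.960 + 0.865 + 1.164 = 5.482
Σ_{i<j} σ_ij = 3.609
Var(T) = 5.482 + 2 × 3.609 = 12.700
α = (k/(k−1))·(1 − Σσ²ᵢ/Var(T)) = (5/4)·(1 − 5.482/12.700) = 0.71

α = 0.71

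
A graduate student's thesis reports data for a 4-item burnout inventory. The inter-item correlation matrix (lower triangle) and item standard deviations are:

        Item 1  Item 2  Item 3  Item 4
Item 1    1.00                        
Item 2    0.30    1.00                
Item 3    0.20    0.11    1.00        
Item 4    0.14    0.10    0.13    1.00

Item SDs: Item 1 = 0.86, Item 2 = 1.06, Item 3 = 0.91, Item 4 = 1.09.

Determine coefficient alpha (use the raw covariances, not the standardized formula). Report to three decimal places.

coefficient alpha = 0.426

Σσ²ᵢ = 0.86² + 1.06² + 0.91² + 1.09² = 3.8794
Covariances σ_ij = r_ij · s_i · s_j:
  σ(Item 1,Item 2) = 0.30 × 0.86 × 1.06 = 0.2735
  σ(Item 1,Item 3) = 0.20 × 0.86 × 0.91 = 0.1565
  σ(Item 1,Item 4) = 0.14 × 0.86 × 1.09 = 0.1312
  σ(Item 2,Item 3) = 0.11 × 1.06 × 0.91 = 0.1061
  σ(Item 2,Item 4) = 0.10 × 1.06 × 1.09 = 0.1155
  σ(Item 3,Item 4) = 0.13 × 0.91 × 1.09 = 0.1289
σ²_T = Σσ²ᵢ + 2·Σσ_ij = 3.8794 + 2 × 0.9117 = 5.7028
α = (4/3)·(1 − 3.8794/5.7028) = 0.426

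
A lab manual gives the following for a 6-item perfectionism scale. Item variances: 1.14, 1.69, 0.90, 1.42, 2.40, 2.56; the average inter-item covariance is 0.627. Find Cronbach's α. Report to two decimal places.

sum of item variances = 1.14 + 1.69 + 0.90 + 1.42 + 2.40 + 2.56 = 10.11
Sum of the 15 distinct covariances = 15 × 0.627 = 9.405
Var(T) = sum of item variances + 2·Σcov = 10.11 + 2 × 9.405 = 28.920
α = (6/5)·(1 − 10.11/28.920) = 0.78

α = 0.78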